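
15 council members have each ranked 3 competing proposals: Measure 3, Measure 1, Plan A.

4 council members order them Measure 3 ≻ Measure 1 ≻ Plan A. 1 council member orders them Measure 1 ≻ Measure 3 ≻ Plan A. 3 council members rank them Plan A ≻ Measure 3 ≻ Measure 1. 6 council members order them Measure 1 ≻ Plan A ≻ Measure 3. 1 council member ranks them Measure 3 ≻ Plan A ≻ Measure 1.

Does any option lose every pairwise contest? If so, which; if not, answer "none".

none

Head-to-head results (15 council members):
Measure 3–Measure 1: Measure 3 8–7.
Measure 3 vs Plan A: 6 to 9, Plan A.
Measure 1 vs Plan A: Measure 1 wins 11–4.
Each option has at least one pairwise win (Measure 3 beats Measure 1; Measure 1 beats Plan A; Plan A beats Measure 3) — no Condorcet loser.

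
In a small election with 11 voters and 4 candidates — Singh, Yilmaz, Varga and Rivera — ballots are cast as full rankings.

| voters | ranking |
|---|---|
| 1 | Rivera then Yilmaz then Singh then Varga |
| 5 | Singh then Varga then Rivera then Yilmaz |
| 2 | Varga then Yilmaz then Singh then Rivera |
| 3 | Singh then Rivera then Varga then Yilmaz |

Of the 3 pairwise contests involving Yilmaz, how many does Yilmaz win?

0

Yilmaz against each rival (11 voters):
Yilmaz vs Singh: 3 to 8, Singh.
Yilmaz vs Varga: Yilmaz is ranked higher on 1 ballot, Varga on 10. Varga wins 10–1.
Yilmaz vs Rivera: Yilmaz is ranked higher on 2 ballots, Rivera on 9. Rivera wins 9–2.
Yilmaz beats no one; loses to Singh, Varga, Rivera — 0 pairwise wins.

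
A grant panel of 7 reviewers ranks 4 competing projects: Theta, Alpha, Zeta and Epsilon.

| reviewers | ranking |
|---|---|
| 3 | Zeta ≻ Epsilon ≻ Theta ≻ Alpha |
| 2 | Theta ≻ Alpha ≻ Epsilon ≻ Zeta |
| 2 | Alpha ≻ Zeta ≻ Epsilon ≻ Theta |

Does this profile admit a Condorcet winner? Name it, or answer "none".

none

Check each pair by majority over 7 ballots:
Theta–Alpha: Theta 5–2.
Theta vs Zeta: Zeta, 5–2.
Theta vs Epsilon: Epsilon, 5–2.
Alpha vs Zeta: Alpha, 4–3.
Alpha–Epsilon: Alpha 4–3.
Zeta vs Epsilon: Zeta, 5–2.
Each project drops at least one matchup (Theta loses to Zeta; Alpha loses to Theta; Zeta loses to Alpha; Epsilon loses to Alpha); the cycle Theta > Alpha > Zeta > Theta rules out a Condorcet winner.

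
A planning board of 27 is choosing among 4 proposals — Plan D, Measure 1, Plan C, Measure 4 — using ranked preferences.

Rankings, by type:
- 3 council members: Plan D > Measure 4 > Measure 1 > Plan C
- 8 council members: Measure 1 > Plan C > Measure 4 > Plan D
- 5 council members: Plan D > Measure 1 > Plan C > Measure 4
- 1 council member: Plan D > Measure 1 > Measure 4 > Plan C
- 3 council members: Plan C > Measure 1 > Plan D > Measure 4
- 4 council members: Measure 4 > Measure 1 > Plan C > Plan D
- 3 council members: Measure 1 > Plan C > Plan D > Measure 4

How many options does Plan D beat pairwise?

1

Plan D against each rival (27 council members):
Plan D vs Measure 1: 9 to 18, Measure 1.
Plan D vs Plan C: Plan D is ranked higher on 3+5+1 = 9 ballots, Plan C on 18. Plan C wins 18–9.
Plan D vs Measure 4: Plan D, 15–12.
Plan D beats Measure 4; loses to Measure 1, Plan C — 1 pairwise win.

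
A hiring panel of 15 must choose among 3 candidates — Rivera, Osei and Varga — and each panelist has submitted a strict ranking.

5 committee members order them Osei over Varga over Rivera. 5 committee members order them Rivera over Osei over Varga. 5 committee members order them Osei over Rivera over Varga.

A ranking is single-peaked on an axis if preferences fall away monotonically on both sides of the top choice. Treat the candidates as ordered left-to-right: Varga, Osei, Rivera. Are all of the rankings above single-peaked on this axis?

Axis positions: Varga=1, Osei=2, Rivera=3.
Faction 1 (peak Osei at position 2): ranking walks positions 2-1-3, expanding outward from the peak — single-peaked.
Faction 2 (peak Rivera at position 3): ranking walks positions 3-2-1, expanding outward from the peak — single-peaked.
Faction 3 (peak Osei at position 2): ranking walks positions 2-3-1, expanding outward from the peak — single-peaked.
Every ranking is single-peaked on this axis.

yes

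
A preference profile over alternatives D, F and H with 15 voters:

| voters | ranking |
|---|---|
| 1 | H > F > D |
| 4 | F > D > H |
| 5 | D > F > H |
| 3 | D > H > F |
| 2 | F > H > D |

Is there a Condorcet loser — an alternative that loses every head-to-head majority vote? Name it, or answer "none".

Pairwise majorities:
D vs F: D, 8–7.
D vs H: D, 12–3.
F vs H: F is ranked higher on 4+5+2 = 11 ballots, H on 4. F wins 11–4.
H loses to every other alternative — it is the Condorcet loser.

H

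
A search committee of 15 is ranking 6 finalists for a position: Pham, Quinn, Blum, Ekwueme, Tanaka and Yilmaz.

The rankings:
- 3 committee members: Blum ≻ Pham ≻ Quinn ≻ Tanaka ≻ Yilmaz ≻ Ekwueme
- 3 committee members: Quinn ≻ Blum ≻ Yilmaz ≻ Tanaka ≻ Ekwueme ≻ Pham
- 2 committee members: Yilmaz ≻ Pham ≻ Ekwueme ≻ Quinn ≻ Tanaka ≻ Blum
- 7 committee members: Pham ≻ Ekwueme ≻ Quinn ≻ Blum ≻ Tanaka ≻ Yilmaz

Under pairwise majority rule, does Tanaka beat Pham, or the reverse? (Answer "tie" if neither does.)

Pham

Ballots ranking Tanaka above Pham: 3.
Ballots ranking Pham above Tanaka: 15 − 3 = 12.
Pham wins the head-to-head 12–3.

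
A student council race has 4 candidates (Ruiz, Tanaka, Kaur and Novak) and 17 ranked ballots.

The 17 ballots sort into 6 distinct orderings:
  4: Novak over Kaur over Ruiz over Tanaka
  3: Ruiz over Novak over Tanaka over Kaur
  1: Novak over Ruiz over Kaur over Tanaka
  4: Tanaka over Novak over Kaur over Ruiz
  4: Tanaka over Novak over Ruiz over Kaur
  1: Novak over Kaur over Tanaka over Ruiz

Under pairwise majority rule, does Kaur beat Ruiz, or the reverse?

Ballots ranking Kaur above Ruiz: 4 + 4 + 1 = 9.
Ballots ranking Ruiz above Kaur: 17 − 9 = 8.
Kaur wins the head-to-head 9–8.

Kaur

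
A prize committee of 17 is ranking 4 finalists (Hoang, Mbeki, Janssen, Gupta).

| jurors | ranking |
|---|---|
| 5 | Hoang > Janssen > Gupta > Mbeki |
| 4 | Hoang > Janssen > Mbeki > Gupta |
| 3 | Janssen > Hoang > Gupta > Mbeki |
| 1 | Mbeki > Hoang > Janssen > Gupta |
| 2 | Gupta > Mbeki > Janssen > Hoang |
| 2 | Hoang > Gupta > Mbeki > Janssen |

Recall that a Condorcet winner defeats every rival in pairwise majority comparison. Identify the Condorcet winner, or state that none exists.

Pairwise majorities:
Hoang vs Mbeki: 5+4+3+2 = 14 for Hoang, 3 for Mbeki — Hoang by 14–3.
Hoang vs Janssen: 12 to 5, Hoang.
Hoang–Gupta: Hoang 15–2.
Mbeki vs Janssen: 1+2+2 = 5 for Mbeki, 12 for Janssen — Janssen by 12–5.
Mbeki–Gupta: Gupta 12–5.
Janssen–Gupta: Janssen 13–4.
Hoang wins every pairwise contest, so Hoang is the Condorcet winner.

Hoang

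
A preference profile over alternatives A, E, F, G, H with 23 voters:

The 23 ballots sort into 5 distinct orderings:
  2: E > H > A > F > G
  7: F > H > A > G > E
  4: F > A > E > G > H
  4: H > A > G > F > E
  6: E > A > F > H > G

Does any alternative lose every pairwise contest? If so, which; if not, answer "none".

G

Head-to-head results (23 voters):
A–E: A 15–8.
A vs F: A preferred on 2+4+6 = 12 ballots; A wins 12–11.
A vs G: A, 23–0.
A–H: H 13–10.
E vs F: E is ranked higher on 2+6 = 8 ballots, F on 15. F wins 15–8.
E vs G: 2+4+6 = 12 for E, 11 for G — E by 12–11.
E vs H: 12 to 11, E.
F vs G: F wins 19–4.
F vs H: F is ranked higher on 7+4+6 = 17 ballots, H on 6. F wins 17–6.
G vs H: H, 19–4.
G is beaten in every head-to-head and is the Condorcet loser.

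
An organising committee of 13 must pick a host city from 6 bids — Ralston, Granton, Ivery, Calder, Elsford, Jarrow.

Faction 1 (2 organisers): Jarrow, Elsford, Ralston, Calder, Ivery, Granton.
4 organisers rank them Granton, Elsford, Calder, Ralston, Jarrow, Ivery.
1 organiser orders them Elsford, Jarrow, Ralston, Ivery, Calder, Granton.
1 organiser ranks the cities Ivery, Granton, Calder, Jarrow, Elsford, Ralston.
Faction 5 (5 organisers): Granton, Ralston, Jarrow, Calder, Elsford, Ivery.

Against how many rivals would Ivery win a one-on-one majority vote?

Ivery against each rival (13 organisers):
Ivery vs Ralston: Ivery preferred on 1 ballot; Ralston wins 12–1.
Ivery vs Granton: Ivery is ranked higher on 2+1+1 = 4 ballots, Granton on 9. Granton wins 9–4.
Ivery vs Calder: Calder, 11–2.
Ivery–Elsford: Elsford 12–1.
Ivery–Jarrow: Jarrow 12–1.
Ivery beats no one; loses to Ralston, Granton, Calder, Elsford, Jarrow — 0 pairwise wins.

0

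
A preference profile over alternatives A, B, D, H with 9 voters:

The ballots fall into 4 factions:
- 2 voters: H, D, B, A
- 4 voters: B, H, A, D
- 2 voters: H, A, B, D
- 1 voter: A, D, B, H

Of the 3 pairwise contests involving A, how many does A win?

A against each rival (9 voters):
A vs B: 2+1 = 3 for A, 6 for B — B by 6–3.
A vs D: A wins 7–2.
A vs H: H, 8–1.
A beats D; loses to B, H — 1 pairwise win.

1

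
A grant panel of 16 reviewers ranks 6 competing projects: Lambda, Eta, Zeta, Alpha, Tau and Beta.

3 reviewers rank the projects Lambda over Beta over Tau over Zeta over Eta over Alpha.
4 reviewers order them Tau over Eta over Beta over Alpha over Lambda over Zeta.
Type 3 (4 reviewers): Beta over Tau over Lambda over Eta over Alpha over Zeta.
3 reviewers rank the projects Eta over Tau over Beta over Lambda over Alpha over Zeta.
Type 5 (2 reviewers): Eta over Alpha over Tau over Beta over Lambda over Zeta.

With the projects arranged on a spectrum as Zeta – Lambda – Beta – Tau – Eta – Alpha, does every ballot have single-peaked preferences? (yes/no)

yes

Axis positions: Zeta=1, Lambda=2, Beta=3, Tau=4, Eta=5, Alpha=6.
Type 1 (peak Lambda at position 2): ranking walks positions 2-3-4-1-5-6, expanding outward from the peak — single-peaked.
Type 2 (peak Tau at position 4): ranking walks positions 4-5-3-6-2-1, expanding outward from the peak — single-peaked.
Type 3 (peak Beta at position 3): ranking walks positions 3-4-2-5-6-1, expanding outward from the peak — single-peaked.
Type 4 (peak Eta at position 5): ranking walks positions 5-4-3-2-6-1, expanding outward from the peak — single-peaked.
Type 5 (peak Eta at position 5): ranking walks positions 5-6-4-3-2-1, expanding outward from the peak — single-peaked.
Every ranking is single-peaked on this axis.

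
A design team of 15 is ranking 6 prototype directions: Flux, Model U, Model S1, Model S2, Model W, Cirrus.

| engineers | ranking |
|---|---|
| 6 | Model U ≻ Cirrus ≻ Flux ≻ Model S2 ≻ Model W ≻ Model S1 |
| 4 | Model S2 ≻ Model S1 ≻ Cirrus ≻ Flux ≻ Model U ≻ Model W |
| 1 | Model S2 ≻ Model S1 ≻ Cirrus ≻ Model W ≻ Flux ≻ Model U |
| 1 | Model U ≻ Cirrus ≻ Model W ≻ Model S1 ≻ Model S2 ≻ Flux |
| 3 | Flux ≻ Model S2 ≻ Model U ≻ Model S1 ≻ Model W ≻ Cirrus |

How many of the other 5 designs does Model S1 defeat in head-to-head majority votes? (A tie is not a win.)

2

Model S1 against each rival (15 engineers):
Model S1–Flux: Flux 9–6.
Model S1 vs Model U: Model U wins 10–5.
Model S1 vs Model S2: Model S2, 14–1.
Model S1–Model W: Model S1 8–7.
Model S1 vs Cirrus: Model S1 preferred on 4+1+3 = 8 ballots; Model S1 wins 8–7.
Model S1 beats Model W, Cirrus; loses to Flux, Model U, Model S2 — 2 pairwise wins.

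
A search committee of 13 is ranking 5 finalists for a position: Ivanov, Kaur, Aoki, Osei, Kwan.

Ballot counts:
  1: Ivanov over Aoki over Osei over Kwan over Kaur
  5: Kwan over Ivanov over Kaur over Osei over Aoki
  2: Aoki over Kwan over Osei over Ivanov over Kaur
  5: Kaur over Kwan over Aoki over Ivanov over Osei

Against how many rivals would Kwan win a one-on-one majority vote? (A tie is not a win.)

4

Kwan against each rival (13 committee members):
Kwan vs Ivanov: Kwan, 12–1.
Kwan vs Kaur: Kwan wins 8–5.
Kwan vs Aoki: Kwan is ranked higher on 5+5 = 10 ballots, Aoki on 3. Kwan wins 10–3.
Kwan vs Osei: 12 to 1, Kwan.
Kwan beats Ivanov, Kaur, Aoki, Osei — 4 pairwise wins.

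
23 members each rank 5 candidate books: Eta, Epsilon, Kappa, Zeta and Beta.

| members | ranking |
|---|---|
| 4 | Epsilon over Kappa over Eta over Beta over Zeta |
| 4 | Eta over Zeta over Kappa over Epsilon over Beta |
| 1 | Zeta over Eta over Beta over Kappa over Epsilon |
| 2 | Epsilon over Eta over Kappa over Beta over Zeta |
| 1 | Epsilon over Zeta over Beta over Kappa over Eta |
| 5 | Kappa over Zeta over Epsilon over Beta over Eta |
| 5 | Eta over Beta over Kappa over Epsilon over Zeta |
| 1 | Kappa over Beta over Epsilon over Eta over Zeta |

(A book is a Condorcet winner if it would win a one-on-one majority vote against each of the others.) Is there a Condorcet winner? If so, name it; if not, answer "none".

Check each pair by majority over 23 ballots:
Eta vs Epsilon: Eta is ranked higher on 4+1+5 = 10 ballots, Epsilon on 13. Epsilon wins 13–10.
Eta vs Kappa: Eta is ranked higher on 4+1+2+5 = 12 ballots, Kappa on 11. Eta wins 12–11.
Eta vs Zeta: Eta preferred on 4+4+2+5+1 = 16 ballots; Eta wins 16–7.
Eta vs Beta: 16 to 7, Eta.
Epsilon vs Kappa: Epsilon is ranked higher on 4+2+1 = 7 ballots, Kappa on 16. Kappa wins 16–7.
Epsilon vs Zeta: Epsilon preferred on 4+2+1+5+1 = 13 ballots; Epsilon wins 13–10.
Epsilon vs Beta: 16 to 7, Epsilon.
Kappa vs Zeta: Kappa preferred on 4+2+5+5+1 = 17 ballots; Kappa wins 17–6.
Kappa vs Beta: 16 to 7, Kappa.
Zeta vs Beta: Zeta is ranked higher on 4+1+1+5 = 11 ballots, Beta on 12. Beta wins 12–11.
No book is unbeaten: Eta loses to Epsilon; Epsilon loses to Kappa; Kappa loses to Eta; Zeta loses to Eta; Beta loses to Eta. In particular Eta → Kappa → Epsilon → Eta is a majority cycle — no Condorcet winner exists.

none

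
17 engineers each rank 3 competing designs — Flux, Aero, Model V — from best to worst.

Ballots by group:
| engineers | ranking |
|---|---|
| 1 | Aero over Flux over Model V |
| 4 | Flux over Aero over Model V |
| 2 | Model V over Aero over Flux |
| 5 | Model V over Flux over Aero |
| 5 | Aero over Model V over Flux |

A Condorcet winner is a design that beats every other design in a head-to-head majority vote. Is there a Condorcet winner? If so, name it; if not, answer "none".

Head-to-head results (17 engineers):
Flux–Aero: Flux 9–8.
Flux vs Model V: Model V wins 12–5.
Aero vs Model V: Aero, 10–7.
No design is unbeaten: Flux loses to Model V; Aero loses to Flux; Model V loses to Aero. In particular Flux > Aero > Model V > Flux is a majority cycle — no Condorcet winner exists.

none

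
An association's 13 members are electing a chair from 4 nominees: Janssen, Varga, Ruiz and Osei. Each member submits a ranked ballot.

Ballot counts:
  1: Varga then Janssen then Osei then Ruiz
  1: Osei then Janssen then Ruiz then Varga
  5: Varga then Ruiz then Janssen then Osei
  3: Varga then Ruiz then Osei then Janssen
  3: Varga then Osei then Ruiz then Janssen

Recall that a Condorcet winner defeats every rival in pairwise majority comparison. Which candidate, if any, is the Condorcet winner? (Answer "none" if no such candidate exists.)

Head-to-head results (13 voters):
Janssen vs Varga: 1 for Janssen, 12 for Varga — Varga by 12–1.
Janssen vs Ruiz: Janssen is ranked higher on 1+1 = 2 ballots, Ruiz on 11. Ruiz wins 11–2.
Janssen vs Osei: 1+5 = 6 for Janssen, 7 for Osei — Osei by 7–6.
Varga vs Ruiz: 1+5+3+3 = 12 for Varga, 1 for Ruiz — Varga by 12–1.
Varga vs Osei: 1+5+3+3 = 12 for Varga, 1 for Osei — Varga by 12–1.
Ruiz vs Osei: Ruiz preferred on 5+3 = 8 ballots; Ruiz wins 8–5.
Varga defeats every rival head-to-head and is the Condorcet winner.

Varga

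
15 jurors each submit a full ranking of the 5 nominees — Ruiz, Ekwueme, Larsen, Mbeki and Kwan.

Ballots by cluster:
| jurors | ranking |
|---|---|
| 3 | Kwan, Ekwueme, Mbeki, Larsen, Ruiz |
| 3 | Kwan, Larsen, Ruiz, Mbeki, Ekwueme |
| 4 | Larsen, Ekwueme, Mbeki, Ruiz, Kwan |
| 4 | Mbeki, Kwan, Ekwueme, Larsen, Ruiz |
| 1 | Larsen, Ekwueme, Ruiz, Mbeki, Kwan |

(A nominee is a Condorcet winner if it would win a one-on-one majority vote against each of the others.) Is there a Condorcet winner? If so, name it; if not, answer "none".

Check each pair by majority over 15 ballots:
Ruiz–Ekwueme: Ekwueme 12–3.
Ruiz vs Larsen: Larsen wins 15–0.
Ruiz vs Mbeki: Mbeki, 11–4.
Ruiz vs Kwan: Kwan wins 10–5.
Ekwueme vs Larsen: Larsen, 8–7.
Ekwueme vs Mbeki: Ekwueme wins 8–7.
Ekwueme vs Kwan: Kwan, 10–5.
Larsen vs Mbeki: Larsen, 8–7.
Larsen vs Kwan: Kwan, 10–5.
Mbeki–Kwan: Mbeki 9–6.
No nominee is unbeaten: Ruiz loses to Ekwueme; Ekwueme loses to Larsen; Larsen loses to Kwan; Mbeki loses to Ekwueme; Kwan loses to Mbeki. In particular Ekwueme beats Mbeki beats Kwan beats Ekwueme is a majority cycle — no Condorcet winner exists.

none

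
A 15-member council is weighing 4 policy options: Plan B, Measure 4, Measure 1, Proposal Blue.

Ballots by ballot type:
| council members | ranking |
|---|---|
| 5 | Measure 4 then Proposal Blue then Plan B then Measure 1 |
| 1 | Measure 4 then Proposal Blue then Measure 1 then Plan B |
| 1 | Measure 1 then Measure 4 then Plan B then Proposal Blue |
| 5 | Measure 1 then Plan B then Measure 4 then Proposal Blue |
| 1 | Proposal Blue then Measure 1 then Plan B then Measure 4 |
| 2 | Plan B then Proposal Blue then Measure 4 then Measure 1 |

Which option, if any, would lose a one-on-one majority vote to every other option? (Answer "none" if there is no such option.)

Head-to-head results (15 council members):
Plan B–Measure 4: Plan B 8–7.
Plan B–Measure 1: Measure 1 8–7.
Plan B vs Proposal Blue: Plan B wins 8–7.
Measure 4 vs Measure 1: Measure 4, 8–7.
Measure 4 vs Proposal Blue: Measure 4, 12–3.
Measure 1 vs Proposal Blue: Proposal Blue, 9–6.
Every option wins at least one matchup (Plan B beats Measure 4; Measure 4 beats Measure 1; Measure 1 beats Plan B; Proposal Blue beats Measure 1), so there is no Condorcet loser.

none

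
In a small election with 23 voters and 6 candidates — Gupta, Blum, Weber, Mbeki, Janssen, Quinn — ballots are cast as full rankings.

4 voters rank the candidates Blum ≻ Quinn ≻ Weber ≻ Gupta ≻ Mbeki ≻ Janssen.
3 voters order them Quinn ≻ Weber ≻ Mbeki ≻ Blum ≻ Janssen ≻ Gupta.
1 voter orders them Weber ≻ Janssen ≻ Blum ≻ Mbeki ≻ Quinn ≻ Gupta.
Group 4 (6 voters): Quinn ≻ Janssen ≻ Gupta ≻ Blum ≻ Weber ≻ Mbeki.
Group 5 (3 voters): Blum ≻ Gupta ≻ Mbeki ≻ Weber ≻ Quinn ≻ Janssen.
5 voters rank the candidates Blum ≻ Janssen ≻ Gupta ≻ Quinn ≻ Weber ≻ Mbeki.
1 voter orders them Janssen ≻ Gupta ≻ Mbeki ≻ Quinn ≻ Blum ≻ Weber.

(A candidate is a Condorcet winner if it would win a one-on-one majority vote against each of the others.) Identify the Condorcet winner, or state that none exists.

Blum

Head-to-head results (23 voters):
Gupta vs Blum: Gupta preferred on 6+1 = 7 ballots; Blum wins 16–7.
Gupta vs Weber: Gupta is ranked higher on 6+3+5+1 = 15 ballots, Weber on 8. Gupta wins 15–8.
Gupta vs Mbeki: Gupta, 19–4.
Gupta–Janssen: Janssen 16–7.
Gupta vs Quinn: 3+5+1 = 9 for Gupta, 14 for Quinn — Quinn by 14–9.
Blum vs Weber: Blum, 19–4.
Blum vs Mbeki: Blum wins 19–4.
Blum vs Janssen: Blum preferred on 4+3+3+5 = 15 ballots; Blum wins 15–8.
Blum vs Quinn: Blum wins 13–10.
Weber vs Mbeki: Weber preferred on 4+3+1+6+5 = 19 ballots; Weber wins 19–4.
Weber vs Janssen: 11 to 12, Janssen.
Weber–Quinn: Quinn 19–4.
Mbeki–Janssen: Janssen 13–10.
Mbeki–Quinn: Quinn 18–5.
Janssen vs Quinn: Quinn wins 16–7.
Only Blum has no losses; Blum is the Condorcet winner.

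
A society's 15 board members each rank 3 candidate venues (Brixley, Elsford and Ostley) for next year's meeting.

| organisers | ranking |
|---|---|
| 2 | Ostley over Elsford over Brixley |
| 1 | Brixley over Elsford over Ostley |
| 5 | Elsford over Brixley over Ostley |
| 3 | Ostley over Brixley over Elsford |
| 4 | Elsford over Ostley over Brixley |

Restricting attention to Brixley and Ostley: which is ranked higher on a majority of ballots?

Ballots ranking Brixley above Ostley: 1 + 5 = 6.
Ballots ranking Ostley above Brixley: 15 − 6 = 9.
Ostley wins the head-to-head 9–6.

Ostley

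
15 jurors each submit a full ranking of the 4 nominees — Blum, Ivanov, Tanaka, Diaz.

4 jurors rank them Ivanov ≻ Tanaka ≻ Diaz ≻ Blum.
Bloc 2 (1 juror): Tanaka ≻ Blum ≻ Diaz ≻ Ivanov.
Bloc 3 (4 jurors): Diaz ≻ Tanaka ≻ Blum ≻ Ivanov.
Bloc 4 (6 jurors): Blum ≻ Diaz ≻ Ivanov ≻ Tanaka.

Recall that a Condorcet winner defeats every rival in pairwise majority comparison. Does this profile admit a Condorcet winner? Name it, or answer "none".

Diaz

Pairwise majorities:
Blum vs Ivanov: Blum, 11–4.
Blum vs Tanaka: Tanaka, 9–6.
Blum vs Diaz: Diaz, 8–7.
Ivanov vs Tanaka: Ivanov wins 10–5.
Ivanov vs Diaz: Diaz, 11–4.
Tanaka–Diaz: Diaz 10–5.
Diaz defeats every rival head-to-head and is the Condorcet winner.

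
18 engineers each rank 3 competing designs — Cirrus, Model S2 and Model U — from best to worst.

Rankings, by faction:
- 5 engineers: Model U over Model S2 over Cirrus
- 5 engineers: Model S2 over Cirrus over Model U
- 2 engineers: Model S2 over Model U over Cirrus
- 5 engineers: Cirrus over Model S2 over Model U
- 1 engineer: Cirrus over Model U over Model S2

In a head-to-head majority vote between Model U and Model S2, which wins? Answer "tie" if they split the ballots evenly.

Model S2

Ballots ranking Model U above Model S2: 5 + 1 = 6.
Ballots ranking Model S2 above Model U: 18 − 6 = 12.
Model S2 wins the head-to-head 12–6.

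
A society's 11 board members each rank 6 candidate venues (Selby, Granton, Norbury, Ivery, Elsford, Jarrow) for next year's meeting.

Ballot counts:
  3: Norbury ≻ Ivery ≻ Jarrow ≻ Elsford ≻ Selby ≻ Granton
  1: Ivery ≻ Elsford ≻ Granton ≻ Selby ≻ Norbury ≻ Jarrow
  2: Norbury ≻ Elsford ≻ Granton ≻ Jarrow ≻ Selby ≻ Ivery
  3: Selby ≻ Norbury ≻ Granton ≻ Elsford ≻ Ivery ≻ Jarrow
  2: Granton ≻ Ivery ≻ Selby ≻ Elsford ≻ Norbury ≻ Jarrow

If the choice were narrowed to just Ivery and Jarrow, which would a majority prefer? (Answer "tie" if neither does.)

Ballots ranking Ivery above Jarrow: 3 + 1 + 3 + 2 = 9.
Ballots ranking Jarrow above Ivery: 11 − 9 = 2.
Ivery wins the head-to-head 9–2.

Ivery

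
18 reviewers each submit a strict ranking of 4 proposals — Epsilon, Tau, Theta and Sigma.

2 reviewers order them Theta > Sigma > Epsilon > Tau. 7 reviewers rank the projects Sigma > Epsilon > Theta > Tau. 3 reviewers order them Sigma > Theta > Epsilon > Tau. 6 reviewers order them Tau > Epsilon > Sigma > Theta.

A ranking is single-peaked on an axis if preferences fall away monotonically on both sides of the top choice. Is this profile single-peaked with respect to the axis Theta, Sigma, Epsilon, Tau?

Axis positions: Theta=1, Sigma=2, Epsilon=3, Tau=4.
Faction 1 (peak Theta at position 1): ranking walks positions 1-2-3-4, expanding outward from the peak — single-peaked.
Faction 2 (peak Sigma at position 2): ranking walks positions 2-3-1-4, expanding outward from the peak — single-peaked.
Faction 3 (peak Sigma at position 2): ranking walks positions 2-1-3-4, expanding outward from the peak — single-peaked.
Faction 4 (peak Tau at position 4): ranking walks positions 4-3-2-1, expanding outward from the peak — single-peaked.
Every ranking is single-peaked on this axis.

yes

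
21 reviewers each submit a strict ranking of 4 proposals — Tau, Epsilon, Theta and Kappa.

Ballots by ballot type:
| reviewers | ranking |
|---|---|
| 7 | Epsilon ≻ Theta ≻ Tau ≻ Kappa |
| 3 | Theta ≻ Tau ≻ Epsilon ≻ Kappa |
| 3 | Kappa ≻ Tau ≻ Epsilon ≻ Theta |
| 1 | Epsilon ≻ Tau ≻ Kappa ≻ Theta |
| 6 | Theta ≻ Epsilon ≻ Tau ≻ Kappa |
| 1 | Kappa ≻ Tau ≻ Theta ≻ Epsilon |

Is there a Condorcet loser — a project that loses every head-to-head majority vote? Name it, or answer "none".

Head-to-head results (21 reviewers):
Tau vs Epsilon: Epsilon, 14–7.
Tau vs Theta: 3+1+1 = 5 for Tau, 16 for Theta — Theta by 16–5.
Tau vs Kappa: Tau is ranked higher on 7+3+1+6 = 17 ballots, Kappa on 4. Tau wins 17–4.
Epsilon vs Theta: Epsilon preferred on 7+3+1 = 11 ballots; Epsilon wins 11–10.
Epsilon vs Kappa: 17 to 4, Epsilon.
Theta vs Kappa: 7+3+6 = 16 for Theta, 5 for Kappa — Theta by 16–5.
Kappa is beaten in every head-to-head and is the Condorcet loser.

Kappa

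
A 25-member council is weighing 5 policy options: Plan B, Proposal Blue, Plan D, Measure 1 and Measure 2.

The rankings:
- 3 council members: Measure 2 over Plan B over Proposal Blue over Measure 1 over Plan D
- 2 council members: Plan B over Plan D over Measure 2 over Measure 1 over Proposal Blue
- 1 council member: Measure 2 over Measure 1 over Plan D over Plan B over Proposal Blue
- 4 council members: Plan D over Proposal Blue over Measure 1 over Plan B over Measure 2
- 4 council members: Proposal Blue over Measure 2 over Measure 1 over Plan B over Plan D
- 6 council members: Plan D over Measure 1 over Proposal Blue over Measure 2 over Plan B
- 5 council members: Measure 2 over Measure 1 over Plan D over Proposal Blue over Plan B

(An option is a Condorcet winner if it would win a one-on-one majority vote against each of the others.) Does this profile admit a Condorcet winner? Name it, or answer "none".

none

Head-to-head results (25 council members):
Plan B vs Proposal Blue: 3+2+1 = 6 for Plan B, 19 for Proposal Blue — Proposal Blue by 19–6.
Plan B vs Plan D: 3+2+4 = 9 for Plan B, 16 for Plan D — Plan D by 16–9.
Plan B vs Measure 1: Plan B preferred on 3+2 = 5 ballots; Measure 1 wins 20–5.
Plan B vs Measure 2: 6 to 19, Measure 2.
Proposal Blue vs Plan D: Proposal Blue preferred on 3+4 = 7 ballots; Plan D wins 18–7.
Proposal Blue vs Measure 1: 3+4+4 = 11 for Proposal Blue, 14 for Measure 1 — Measure 1 by 14–11.
Proposal Blue vs Measure 2: 4+4+6 = 14 for Proposal Blue, 11 for Measure 2 — Proposal Blue by 14–11.
Plan D vs Measure 1: Plan D preferred on 2+4+6 = 12 ballots; Measure 1 wins 13–12.
Plan D vs Measure 2: Plan D is ranked higher on 2+4+6 = 12 ballots, Measure 2 on 13. Measure 2 wins 13–12.
Measure 1 vs Measure 2: Measure 1 preferred on 4+6 = 10 ballots; Measure 2 wins 15–10.
No option is unbeaten: Plan B loses to Proposal Blue; Proposal Blue loses to Plan D; Plan D loses to Measure 1; Measure 1 loses to Measure 2; Measure 2 loses to Proposal Blue. In particular Proposal Blue → Measure 2 → Plan D → Proposal Blue is a majority cycle — no Condorcet winner exists.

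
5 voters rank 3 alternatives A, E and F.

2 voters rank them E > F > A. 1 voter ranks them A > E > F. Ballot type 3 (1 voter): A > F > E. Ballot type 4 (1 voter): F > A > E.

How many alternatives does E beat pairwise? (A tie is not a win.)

1

E against each rival (5 voters):
E vs A: E is ranked higher on 2 ballots, A on 3. A wins 3–2.
E vs F: 2+1 = 3 for E, 2 for F — E by 3–2.
E beats F; loses to A — 1 pairwise win.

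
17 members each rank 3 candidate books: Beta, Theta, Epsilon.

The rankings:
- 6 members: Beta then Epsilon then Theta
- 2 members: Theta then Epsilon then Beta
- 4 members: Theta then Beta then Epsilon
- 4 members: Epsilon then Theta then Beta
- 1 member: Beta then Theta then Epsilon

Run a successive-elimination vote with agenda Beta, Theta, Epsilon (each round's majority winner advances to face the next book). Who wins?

Round 1: Beta vs Theta — 7–10, Theta advances.
Round 2: Theta vs Epsilon — 7–10, Epsilon advances.
The agenda winner is Epsilon.

Epsilon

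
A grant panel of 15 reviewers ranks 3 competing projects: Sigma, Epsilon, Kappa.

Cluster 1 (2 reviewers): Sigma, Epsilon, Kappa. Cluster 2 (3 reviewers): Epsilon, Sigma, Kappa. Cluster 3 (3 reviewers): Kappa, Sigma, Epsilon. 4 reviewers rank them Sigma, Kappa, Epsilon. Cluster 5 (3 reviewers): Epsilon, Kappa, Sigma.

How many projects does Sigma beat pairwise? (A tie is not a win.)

Sigma against each rival (15 reviewers):
Sigma vs Epsilon: 2+3+4 = 9 for Sigma, 6 for Epsilon — Sigma by 9–6.
Sigma–Kappa: Sigma 9–6.
Sigma beats Epsilon, Kappa — 2 pairwise wins.

2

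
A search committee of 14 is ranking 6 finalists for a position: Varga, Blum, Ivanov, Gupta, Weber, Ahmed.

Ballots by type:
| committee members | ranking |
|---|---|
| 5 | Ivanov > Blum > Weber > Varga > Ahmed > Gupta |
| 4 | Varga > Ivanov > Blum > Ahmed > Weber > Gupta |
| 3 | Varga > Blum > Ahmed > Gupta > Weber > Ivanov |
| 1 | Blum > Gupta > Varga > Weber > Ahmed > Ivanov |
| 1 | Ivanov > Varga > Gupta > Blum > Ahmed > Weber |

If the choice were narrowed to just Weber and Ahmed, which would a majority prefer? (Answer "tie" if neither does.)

Ballots ranking Weber above Ahmed: 5 + 1 = 6.
Ballots ranking Ahmed above Weber: 14 − 6 = 8.
Ahmed wins the head-to-head 8–6.

Ahmed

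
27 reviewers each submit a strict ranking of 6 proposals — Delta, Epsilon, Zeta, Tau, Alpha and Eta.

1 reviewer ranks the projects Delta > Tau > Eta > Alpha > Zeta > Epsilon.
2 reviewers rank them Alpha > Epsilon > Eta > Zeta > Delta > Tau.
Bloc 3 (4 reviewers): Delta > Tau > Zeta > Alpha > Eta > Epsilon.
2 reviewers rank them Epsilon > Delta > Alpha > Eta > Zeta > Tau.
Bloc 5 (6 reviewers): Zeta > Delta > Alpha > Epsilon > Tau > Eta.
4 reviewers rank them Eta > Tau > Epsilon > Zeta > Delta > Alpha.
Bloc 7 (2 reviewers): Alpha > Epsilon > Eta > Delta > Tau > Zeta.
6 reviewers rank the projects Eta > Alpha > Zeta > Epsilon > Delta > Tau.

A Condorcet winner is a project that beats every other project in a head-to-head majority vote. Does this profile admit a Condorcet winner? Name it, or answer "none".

none

Check each pair by majority over 27 ballots:
Delta vs Epsilon: Epsilon wins 16–11.
Delta–Zeta: Zeta 18–9.
Delta vs Tau: Delta, 23–4.
Delta vs Alpha: Delta wins 17–10.
Delta vs Eta: Eta wins 14–13.
Epsilon vs Zeta: Zeta wins 17–10.
Epsilon vs Tau: Epsilon, 18–9.
Epsilon–Alpha: Alpha 21–6.
Epsilon–Eta: Eta 15–12.
Zeta vs Tau: Zeta preferred on 2+2+6+6 = 16 ballots; Zeta wins 16–11.
Zeta vs Alpha: Zeta is ranked higher on 4+6+4 = 14 ballots, Alpha on 13. Zeta wins 14–13.
Zeta–Eta: Eta 17–10.
Tau vs Alpha: 9 to 18, Alpha.
Tau vs Eta: Tau preferred on 1+4+6 = 11 ballots; Eta wins 16–11.
Alpha vs Eta: Alpha preferred on 2+4+2+6+2 = 16 ballots; Alpha wins 16–11.
No project is unbeaten: Delta loses to Epsilon; Epsilon loses to Zeta; Zeta loses to Eta; Tau loses to Delta; Alpha loses to Delta; Eta loses to Alpha. In particular Delta beats Alpha beats Epsilon beats Delta is a majority cycle — no Condorcet winner exists.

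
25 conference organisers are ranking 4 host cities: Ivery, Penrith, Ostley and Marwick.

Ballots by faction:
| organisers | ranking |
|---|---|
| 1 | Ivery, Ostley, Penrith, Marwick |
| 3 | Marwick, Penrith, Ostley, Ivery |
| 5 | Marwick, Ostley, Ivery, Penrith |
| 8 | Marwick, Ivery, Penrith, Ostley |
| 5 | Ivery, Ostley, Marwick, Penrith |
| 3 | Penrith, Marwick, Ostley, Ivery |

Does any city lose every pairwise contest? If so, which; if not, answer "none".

Ostley

Pairwise majorities:
Ivery vs Penrith: 1+5+8+5 = 19 for Ivery, 6 for Penrith — Ivery by 19–6.
Ivery vs Ostley: Ivery wins 14–11.
Ivery vs Marwick: Ivery is ranked higher on 1+5 = 6 ballots, Marwick on 19. Marwick wins 19–6.
Penrith vs Ostley: Penrith is ranked higher on 3+8+3 = 14 ballots, Ostley on 11. Penrith wins 14–11.
Penrith–Marwick: Marwick 21–4.
Ostley vs Marwick: Marwick wins 19–6.
Ostley is beaten in every head-to-head and is the Condorcet loser.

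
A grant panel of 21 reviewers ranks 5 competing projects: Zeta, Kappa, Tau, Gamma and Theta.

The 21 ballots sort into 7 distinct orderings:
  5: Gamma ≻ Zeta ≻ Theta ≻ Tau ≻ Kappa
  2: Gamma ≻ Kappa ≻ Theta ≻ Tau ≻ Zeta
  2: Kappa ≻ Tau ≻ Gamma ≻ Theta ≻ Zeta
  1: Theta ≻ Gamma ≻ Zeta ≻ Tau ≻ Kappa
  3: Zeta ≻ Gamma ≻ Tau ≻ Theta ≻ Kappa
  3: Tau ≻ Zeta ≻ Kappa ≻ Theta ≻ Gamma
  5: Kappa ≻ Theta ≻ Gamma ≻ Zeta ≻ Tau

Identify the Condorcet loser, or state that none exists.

none

Pairwise majorities:
Zeta vs Kappa: Zeta wins 12–9.
Zeta vs Tau: 14 to 7, Zeta.
Zeta vs Gamma: Gamma wins 15–6.
Zeta vs Theta: Zeta wins 11–10.
Kappa vs Tau: Tau wins 12–9.
Kappa vs Gamma: 2+3+5 = 10 for Kappa, 11 for Gamma — Gamma by 11–10.
Kappa vs Theta: Kappa wins 12–9.
Tau vs Gamma: Tau is ranked higher on 2+3 = 5 ballots, Gamma on 16. Gamma wins 16–5.
Tau vs Theta: 8 to 13, Theta.
Gamma vs Theta: 5+2+2+3 = 12 for Gamma, 9 for Theta — Gamma by 12–9.
Every project wins at least one matchup (Zeta beats Kappa; Kappa beats Theta; Tau beats Kappa; Gamma beats Zeta; Theta beats Tau), so there is no Condorcet loser.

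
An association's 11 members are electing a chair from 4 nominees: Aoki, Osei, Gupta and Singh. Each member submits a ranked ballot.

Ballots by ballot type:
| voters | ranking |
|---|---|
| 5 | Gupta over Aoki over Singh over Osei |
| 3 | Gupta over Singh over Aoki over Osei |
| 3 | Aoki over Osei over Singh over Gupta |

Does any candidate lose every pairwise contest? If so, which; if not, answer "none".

Head-to-head results (11 voters):
Aoki vs Osei: Aoki preferred on 5+3+3 = 11 ballots; Aoki wins 11–0.
Aoki vs Gupta: Aoki preferred on 3 ballots; Gupta wins 8–3.
Aoki vs Singh: Aoki wins 8–3.
Osei vs Gupta: 3 for Osei, 8 for Gupta — Gupta by 8–3.
Osei vs Singh: 3 to 8, Singh.
Gupta vs Singh: Gupta is ranked higher on 5+3 = 8 ballots, Singh on 3. Gupta wins 8–3.
Only Osei has no wins; Osei is the Condorcet loser.

Osei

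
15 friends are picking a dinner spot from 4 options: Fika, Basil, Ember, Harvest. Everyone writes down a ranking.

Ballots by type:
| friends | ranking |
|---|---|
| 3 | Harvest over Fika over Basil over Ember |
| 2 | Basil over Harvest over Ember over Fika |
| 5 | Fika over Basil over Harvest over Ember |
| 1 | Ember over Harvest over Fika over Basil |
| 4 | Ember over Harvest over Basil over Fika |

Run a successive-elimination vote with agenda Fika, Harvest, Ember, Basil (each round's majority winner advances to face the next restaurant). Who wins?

Harvest

Round 1: Fika vs Harvest — 5–10, Harvest advances.
Round 2: Harvest vs Ember — 10–5, Harvest advances.
Round 3: Harvest vs Basil — 8–7, Harvest advances.
Harvest survives the agenda.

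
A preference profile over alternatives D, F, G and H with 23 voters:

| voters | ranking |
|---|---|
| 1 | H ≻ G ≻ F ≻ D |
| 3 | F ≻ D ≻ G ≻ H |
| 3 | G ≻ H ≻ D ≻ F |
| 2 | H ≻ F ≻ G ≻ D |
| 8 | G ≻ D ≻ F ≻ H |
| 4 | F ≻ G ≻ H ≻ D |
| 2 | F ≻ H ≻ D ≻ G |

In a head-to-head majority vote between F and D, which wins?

Ballots ranking F above D: 1 + 3 + 2 + 4 + 2 = 12.
Ballots ranking D above F: 23 − 12 = 11.
F wins the head-to-head 12–11.

F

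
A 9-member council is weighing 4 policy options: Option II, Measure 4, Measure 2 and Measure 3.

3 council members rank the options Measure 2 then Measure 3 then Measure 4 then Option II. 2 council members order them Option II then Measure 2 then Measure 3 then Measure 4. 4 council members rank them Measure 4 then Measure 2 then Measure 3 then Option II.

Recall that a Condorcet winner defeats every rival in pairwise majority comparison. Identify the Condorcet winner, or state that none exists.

Measure 2

Pairwise majorities:
Option II–Measure 4: Measure 4 7–2.
Option II–Measure 2: Measure 2 7–2.
Option II vs Measure 3: Measure 3 wins 7–2.
Measure 4 vs Measure 2: Measure 2 wins 5–4.
Measure 4–Measure 3: Measure 3 5–4.
Measure 2 vs Measure 3: Measure 2, 9–0.
Only Measure 2 has no losses; Measure 2 is the Condorcet winner.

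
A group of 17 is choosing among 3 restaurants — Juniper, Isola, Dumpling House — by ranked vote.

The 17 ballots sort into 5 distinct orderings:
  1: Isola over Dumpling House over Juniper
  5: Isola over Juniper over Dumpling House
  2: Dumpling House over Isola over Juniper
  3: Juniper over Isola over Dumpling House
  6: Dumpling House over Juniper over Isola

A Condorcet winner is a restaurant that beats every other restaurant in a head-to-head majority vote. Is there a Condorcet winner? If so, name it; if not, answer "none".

none

Head-to-head results (17 friends):
Juniper vs Isola: Juniper wins 9–8.
Juniper vs Dumpling House: Dumpling House wins 9–8.
Isola vs Dumpling House: 1+5+3 = 9 for Isola, 8 for Dumpling House — Isola by 9–8.
Every restaurant loses at least once (Juniper loses to Dumpling House; Isola loses to Juniper; Dumpling House loses to Isola). The majority relation contains the cycle Juniper beats Isola beats Dumpling House beats Juniper, so there is no Condorcet winner.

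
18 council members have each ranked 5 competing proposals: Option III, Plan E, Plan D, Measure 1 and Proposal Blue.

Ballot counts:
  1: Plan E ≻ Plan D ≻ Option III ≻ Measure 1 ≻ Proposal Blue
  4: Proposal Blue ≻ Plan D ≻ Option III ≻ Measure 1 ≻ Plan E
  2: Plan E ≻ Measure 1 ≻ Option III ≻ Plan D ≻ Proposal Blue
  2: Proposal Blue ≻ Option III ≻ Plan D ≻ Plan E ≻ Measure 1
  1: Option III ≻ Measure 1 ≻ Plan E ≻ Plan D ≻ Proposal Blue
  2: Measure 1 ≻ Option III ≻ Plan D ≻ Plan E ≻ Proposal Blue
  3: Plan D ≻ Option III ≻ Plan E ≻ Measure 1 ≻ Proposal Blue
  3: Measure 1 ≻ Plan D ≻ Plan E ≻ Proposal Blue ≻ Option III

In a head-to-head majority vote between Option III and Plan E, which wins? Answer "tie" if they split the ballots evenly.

Option III

Ballots ranking Option III above Plan E: 4 + 2 + 1 + 2 + 3 = 12.
Ballots ranking Plan E above Option III: 18 − 12 = 6.
Option III wins the head-to-head 12–6.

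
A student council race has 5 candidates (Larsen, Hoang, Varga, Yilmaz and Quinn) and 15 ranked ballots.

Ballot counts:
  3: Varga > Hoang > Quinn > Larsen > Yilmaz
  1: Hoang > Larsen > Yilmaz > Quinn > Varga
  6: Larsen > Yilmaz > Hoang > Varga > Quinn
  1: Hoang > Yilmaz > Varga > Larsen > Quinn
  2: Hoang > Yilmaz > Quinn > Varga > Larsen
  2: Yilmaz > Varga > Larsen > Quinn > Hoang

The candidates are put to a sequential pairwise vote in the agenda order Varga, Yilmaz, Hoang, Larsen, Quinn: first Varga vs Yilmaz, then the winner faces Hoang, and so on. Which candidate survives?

Larsen

Round 1: Varga vs Yilmaz — 3–12, Yilmaz advances.
Round 2: Yilmaz vs Hoang — 8–7, Yilmaz advances.
Round 3: Yilmaz vs Larsen — 5–10, Larsen advances.
Round 4: Larsen vs Quinn — 10–5, Larsen advances.
The agenda winner is Larsen.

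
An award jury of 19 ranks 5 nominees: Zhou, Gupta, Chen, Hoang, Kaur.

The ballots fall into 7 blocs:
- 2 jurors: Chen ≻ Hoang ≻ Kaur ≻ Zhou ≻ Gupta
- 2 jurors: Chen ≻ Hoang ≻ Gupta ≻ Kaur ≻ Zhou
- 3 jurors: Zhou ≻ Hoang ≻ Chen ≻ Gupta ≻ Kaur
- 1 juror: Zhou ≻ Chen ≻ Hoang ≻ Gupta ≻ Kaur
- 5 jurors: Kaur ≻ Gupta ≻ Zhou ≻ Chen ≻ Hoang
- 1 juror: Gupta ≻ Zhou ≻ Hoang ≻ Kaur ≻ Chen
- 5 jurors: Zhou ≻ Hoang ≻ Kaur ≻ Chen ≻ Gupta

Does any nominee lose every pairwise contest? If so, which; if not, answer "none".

Pairwise majorities:
Zhou vs Gupta: Zhou, 11–8.
Zhou vs Chen: Zhou wins 15–4.
Zhou vs Hoang: 15 to 4, Zhou.
Zhou vs Kaur: Zhou preferred on 3+1+1+5 = 10 ballots; Zhou wins 10–9.
Gupta vs Chen: Chen wins 13–6.
Gupta vs Hoang: 5+1 = 6 for Gupta, 13 for Hoang — Hoang by 13–6.
Gupta vs Kaur: 7 to 12, Kaur.
Chen vs Hoang: Chen, 10–9.
Chen vs Kaur: 8 to 11, Kaur.
Hoang vs Kaur: 14 to 5, Hoang.
Gupta is beaten in every head-to-head and is the Condorcet loser.

Gupta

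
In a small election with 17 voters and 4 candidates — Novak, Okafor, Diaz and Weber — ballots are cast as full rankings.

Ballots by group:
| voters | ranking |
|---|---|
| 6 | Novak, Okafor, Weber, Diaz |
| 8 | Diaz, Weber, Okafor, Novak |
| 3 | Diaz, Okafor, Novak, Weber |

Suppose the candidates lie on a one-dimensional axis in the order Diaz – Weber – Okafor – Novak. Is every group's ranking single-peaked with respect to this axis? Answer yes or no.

Axis positions: Diaz=1, Weber=2, Okafor=3, Novak=4.
Group 1 (peak Novak at position 4): ranking walks positions 4-3-2-1, expanding outward from the peak — single-peaked.
Group 2 (peak Diaz at position 1): ranking walks positions 1-2-3-4, expanding outward from the peak — single-peaked.
Group 3: ranking walks positions 1-3-4-2; Okafor is ranked above Weber even though Weber lies between Okafor and the peak Diaz on the axis — preferences dip and rise again. Not single-peaked.
Group 3 violates single-peakedness, so the profile is not single-peaked on this axis.

no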